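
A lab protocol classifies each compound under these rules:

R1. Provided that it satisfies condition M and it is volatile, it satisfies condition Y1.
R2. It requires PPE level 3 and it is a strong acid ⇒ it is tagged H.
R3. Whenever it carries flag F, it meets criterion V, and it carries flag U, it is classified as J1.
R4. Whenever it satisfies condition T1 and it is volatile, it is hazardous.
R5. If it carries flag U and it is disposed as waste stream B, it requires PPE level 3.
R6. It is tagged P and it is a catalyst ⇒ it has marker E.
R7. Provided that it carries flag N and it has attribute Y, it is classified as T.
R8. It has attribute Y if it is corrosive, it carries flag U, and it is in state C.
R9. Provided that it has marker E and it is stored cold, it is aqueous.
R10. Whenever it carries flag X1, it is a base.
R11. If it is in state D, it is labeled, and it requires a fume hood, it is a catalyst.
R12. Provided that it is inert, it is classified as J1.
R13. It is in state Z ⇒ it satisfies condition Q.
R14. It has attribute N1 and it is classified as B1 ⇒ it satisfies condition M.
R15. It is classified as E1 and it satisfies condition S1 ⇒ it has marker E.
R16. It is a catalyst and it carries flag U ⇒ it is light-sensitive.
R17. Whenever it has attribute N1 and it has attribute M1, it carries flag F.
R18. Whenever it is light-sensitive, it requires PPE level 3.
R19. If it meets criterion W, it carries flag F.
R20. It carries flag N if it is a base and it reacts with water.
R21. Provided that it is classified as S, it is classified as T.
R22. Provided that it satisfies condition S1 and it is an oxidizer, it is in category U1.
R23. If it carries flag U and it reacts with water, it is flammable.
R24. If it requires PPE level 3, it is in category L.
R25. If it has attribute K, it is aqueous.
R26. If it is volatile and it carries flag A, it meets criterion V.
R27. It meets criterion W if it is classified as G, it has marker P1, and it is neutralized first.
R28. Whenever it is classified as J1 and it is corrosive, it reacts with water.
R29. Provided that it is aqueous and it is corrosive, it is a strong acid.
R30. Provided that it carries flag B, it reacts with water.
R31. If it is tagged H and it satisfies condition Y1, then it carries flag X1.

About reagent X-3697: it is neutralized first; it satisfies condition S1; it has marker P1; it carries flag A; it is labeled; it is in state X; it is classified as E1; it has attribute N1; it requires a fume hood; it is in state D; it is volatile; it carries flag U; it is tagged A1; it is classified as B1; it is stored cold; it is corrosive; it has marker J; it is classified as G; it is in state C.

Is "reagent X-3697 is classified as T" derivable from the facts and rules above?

Yes

By R8 (it is corrosive, it carries flag U, it is in state C): it has attribute Y.
By R11 (it is in state D, it is labeled, it requires a fume hood): it is a catalyst.
By R14 (it has attribute N1, it is classified as B1): it satisfies condition M.
By R15 (it is classified as E1, it satisfies condition S1): it has marker E.
By R16 (it is a catalyst, it carries flag U): it is light-sensitive.
By R18 (it is light-sensitive): it requires PPE level 3.
By R26 (it is volatile, it carries flag A): it meets criterion V.
By R27 (it is classified as G, it has marker P1, it is neutralized first): it meets criterion W.
By R1 (it satisfies condition M, it is volatile): it satisfies condition Y1.
By R9 (it has marker E, it is stored cold): it is aqueous.
By R19 (it meets criterion W): it carries flag F.
By R29 (it is aqueous, it is corrosive): it is a strong acid.
By R2 (it requires PPE level 3, it is a strong acid): it is tagged H.
By R3 (it carries flag F, it meets criterion V, it carries flag U): it is classified as J1.
By R28 (it is classified as J1, it is corrosive): it reacts with water.
By R31 (it is tagged H, it satisfies condition Y1): it carries flag X1.
By R10 (it carries flag X1): it is a base.
By R20 (it is a base, it reacts with water): it carries flag N.
By R7 (it carries flag N, it has attribute Y): it is classified as T.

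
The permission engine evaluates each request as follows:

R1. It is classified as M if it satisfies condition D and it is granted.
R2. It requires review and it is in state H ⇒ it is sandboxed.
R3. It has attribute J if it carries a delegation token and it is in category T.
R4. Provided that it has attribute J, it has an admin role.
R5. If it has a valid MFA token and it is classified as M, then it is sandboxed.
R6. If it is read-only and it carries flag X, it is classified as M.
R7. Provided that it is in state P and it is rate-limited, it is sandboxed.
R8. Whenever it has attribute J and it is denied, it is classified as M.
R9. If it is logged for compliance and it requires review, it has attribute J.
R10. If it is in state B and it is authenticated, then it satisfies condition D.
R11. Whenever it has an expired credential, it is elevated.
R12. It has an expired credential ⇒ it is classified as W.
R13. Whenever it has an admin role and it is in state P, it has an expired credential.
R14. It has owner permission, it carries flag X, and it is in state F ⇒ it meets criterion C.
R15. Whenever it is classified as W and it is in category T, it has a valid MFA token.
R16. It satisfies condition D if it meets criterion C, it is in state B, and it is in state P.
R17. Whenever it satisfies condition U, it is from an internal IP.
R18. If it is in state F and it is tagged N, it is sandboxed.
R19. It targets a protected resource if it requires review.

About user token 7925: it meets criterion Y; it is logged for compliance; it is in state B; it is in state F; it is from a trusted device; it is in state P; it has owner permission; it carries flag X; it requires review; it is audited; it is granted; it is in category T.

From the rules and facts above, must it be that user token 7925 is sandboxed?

By R9 (it is logged for compliance, it requires review): it has attribute J.
By R14 (it has owner permission, it carries flag X, it is in state F): it meets criterion C.
By R16 (it meets criterion C, it is in state B, it is in state P): it satisfies condition D.
By R1 (it satisfies condition D, it is granted): it is classified as M.
By R4 (it has attribute J): it has an admin role.
By R13 (it has an admin role, it is in state P): it has an expired credential.
By R12 (it has an expired credential): it is classified as W.
By R15 (it is classified as W, it is in category T): it has a valid MFA token.
By R5 (it has a valid MFA token, it is classified as M): it is sandboxed.

Yes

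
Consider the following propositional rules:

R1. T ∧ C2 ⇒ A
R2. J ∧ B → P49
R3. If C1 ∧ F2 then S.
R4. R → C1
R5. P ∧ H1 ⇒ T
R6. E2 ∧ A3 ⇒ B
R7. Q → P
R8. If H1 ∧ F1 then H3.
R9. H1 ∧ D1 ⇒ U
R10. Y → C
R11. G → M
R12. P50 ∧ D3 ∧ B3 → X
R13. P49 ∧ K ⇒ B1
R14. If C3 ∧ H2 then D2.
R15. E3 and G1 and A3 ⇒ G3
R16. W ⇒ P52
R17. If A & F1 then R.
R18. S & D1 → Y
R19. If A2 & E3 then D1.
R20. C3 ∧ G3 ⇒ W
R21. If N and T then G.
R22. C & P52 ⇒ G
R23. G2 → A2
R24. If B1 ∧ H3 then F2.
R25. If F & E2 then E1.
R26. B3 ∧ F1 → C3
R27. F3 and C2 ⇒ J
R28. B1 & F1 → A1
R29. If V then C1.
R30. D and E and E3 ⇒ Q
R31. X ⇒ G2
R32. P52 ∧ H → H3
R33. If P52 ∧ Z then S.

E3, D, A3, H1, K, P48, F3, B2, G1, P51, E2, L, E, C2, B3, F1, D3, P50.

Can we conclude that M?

B  (by R6: E2, A3)
H3  (by R8: H1, F1)
X  (by R12: P50, D3, B3)
G3  (by R15: E3, G1, A3)
C3  (by R26: B3, F1)
J  (by R27: F3, C2)
Q  (by R30: D, E, E3)
G2  (by R31: X)
P49  (by R2: J, B)
P  (by R7: Q)
B1  (by R13: P49, K)
W  (by R20: C3, G3)
A2  (by R23: G2)
F2  (by R24: B1, H3)
T  (by R5: P, H1)
P52  (by R16: W)
D1  (by R19: A2, E3)
A  (by R1: T, C2)
R  (by R17: A, F1)
C1  (by R4: R)
S  (by R3: C1, F2)
Y  (by R18: S, D1)
C  (by R10: Y)
G  (by R22: C, P52)
M  (by R11: G)

Yes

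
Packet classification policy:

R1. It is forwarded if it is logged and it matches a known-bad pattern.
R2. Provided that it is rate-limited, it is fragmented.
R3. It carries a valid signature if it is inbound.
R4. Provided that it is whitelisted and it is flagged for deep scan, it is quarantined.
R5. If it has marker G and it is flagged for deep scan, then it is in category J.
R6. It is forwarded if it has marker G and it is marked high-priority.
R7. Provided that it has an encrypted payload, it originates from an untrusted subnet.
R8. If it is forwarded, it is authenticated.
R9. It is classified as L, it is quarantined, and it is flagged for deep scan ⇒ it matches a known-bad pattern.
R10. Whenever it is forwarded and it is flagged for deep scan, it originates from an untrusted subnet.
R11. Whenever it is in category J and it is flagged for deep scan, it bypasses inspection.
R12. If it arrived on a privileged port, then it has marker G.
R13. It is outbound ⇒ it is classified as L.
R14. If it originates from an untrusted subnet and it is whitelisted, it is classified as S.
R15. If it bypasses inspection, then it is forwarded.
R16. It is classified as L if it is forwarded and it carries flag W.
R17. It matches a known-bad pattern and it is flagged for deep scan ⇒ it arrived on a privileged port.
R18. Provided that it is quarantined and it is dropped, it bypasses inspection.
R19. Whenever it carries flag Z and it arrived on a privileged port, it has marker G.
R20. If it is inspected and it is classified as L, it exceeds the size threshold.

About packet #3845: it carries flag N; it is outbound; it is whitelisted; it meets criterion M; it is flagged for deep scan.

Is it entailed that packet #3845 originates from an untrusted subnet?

By R4 (it is whitelisted, it is flagged for deep scan): it is quarantined.
By R13 (it is outbound): it is classified as L.
By R9 (it is classified as L, it is quarantined, it is flagged for deep scan): it matches a known-bad pattern.
By R17 (it matches a known-bad pattern, it is flagged for deep scan): it arrived on a privileged port.
By R12 (it arrived on a privileged port): it has marker G.
By R5 (it has marker G, it is flagged for deep scan): it is in category J.
By R11 (it is in category J, it is flagged for deep scan): it bypasses inspection.
By R15 (it bypasses inspection): it is forwarded.
By R10 (it is forwarded, it is flagged for deep scan): it originates from an untrusted subnet.

Yes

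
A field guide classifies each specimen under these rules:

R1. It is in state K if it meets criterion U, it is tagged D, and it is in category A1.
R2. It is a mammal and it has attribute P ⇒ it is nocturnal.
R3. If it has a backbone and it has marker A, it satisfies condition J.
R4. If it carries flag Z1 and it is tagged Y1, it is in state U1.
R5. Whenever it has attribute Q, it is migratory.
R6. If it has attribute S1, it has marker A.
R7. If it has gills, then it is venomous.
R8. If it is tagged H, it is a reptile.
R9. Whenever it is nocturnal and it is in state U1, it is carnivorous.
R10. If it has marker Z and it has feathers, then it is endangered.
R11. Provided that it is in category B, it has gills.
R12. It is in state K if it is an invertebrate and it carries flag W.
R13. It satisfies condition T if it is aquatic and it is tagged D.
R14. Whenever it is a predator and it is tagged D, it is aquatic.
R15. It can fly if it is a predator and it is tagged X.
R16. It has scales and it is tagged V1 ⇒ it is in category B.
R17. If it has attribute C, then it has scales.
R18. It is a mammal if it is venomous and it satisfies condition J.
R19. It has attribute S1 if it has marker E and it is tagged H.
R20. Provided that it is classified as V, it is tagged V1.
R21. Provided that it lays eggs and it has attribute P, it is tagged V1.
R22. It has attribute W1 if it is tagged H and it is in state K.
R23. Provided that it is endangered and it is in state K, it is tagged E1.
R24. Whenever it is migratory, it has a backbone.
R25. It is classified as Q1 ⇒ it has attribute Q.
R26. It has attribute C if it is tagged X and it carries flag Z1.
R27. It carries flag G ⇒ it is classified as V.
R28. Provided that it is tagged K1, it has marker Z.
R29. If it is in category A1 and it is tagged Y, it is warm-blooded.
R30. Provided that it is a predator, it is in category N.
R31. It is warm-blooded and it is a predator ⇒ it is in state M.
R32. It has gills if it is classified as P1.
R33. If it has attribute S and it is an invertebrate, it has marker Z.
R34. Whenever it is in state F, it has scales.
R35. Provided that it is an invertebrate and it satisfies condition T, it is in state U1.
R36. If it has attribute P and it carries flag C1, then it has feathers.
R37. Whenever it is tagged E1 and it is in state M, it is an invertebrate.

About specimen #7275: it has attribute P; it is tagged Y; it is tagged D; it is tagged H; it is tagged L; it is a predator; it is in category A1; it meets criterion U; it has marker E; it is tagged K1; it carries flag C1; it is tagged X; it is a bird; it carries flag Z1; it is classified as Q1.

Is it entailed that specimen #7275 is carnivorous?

Forward chaining from the given facts derives: is in state K, is a reptile, is aquatic, can fly, has attribute S1, has attribute W1, has attribute Q, has attribute C, has marker Z, is warm-blooded, is in category N, is in state M, has feathers, is migratory, has marker A, is endangered, satisfies condition T, has scales, is tagged E1, has a backbone, is an invertebrate, satisfies condition J, is in state U1.
The only rule concluding "it is carnivorous" is R9, which needs "it is nocturnal"; that is never established.

No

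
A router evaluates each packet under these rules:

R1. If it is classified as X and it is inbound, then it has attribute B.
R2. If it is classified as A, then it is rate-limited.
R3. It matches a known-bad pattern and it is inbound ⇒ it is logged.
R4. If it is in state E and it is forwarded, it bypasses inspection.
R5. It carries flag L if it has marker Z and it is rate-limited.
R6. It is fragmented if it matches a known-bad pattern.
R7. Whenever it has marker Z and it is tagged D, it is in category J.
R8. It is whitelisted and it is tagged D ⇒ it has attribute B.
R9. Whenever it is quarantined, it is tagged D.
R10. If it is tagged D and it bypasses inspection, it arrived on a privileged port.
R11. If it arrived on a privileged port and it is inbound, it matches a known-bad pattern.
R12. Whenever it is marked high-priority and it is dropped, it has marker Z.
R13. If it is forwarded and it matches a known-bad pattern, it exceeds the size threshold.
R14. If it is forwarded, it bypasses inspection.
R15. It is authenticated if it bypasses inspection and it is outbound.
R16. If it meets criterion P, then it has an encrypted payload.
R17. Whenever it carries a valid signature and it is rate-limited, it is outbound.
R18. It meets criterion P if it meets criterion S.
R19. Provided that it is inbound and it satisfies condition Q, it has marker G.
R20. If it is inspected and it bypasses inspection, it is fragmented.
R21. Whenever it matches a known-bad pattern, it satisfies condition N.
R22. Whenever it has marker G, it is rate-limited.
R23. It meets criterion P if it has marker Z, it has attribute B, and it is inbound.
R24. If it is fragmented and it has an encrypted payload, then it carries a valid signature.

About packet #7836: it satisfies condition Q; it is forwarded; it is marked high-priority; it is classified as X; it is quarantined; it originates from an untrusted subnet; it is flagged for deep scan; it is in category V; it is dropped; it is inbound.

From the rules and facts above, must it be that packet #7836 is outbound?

By R1 (it is classified as X, it is inbound): it has attribute B.
By R9 (it is quarantined): it is tagged D.
By R12 (it is marked high-priority, it is dropped): it has marker Z.
By R14 (it is forwarded): it bypasses inspection.
By R19 (it is inbound, it satisfies condition Q): it has marker G.
By R22 (it has marker G): it is rate-limited.
By R23 (it has marker Z, it has attribute B, it is inbound): it meets criterion P.
By R10 (it is tagged D, it bypasses inspection): it arrived on a privileged port.
By R11 (it arrived on a privileged port, it is inbound): it matches a known-bad pattern.
By R16 (it meets criterion P): it has an encrypted payload.
By R6 (it matches a known-bad pattern): it is fragmented.
By R24 (it is fragmented, it has an encrypted payload): it carries a valid signature.
By R17 (it carries a valid signature, it is rate-limited): it is outbound.

Yes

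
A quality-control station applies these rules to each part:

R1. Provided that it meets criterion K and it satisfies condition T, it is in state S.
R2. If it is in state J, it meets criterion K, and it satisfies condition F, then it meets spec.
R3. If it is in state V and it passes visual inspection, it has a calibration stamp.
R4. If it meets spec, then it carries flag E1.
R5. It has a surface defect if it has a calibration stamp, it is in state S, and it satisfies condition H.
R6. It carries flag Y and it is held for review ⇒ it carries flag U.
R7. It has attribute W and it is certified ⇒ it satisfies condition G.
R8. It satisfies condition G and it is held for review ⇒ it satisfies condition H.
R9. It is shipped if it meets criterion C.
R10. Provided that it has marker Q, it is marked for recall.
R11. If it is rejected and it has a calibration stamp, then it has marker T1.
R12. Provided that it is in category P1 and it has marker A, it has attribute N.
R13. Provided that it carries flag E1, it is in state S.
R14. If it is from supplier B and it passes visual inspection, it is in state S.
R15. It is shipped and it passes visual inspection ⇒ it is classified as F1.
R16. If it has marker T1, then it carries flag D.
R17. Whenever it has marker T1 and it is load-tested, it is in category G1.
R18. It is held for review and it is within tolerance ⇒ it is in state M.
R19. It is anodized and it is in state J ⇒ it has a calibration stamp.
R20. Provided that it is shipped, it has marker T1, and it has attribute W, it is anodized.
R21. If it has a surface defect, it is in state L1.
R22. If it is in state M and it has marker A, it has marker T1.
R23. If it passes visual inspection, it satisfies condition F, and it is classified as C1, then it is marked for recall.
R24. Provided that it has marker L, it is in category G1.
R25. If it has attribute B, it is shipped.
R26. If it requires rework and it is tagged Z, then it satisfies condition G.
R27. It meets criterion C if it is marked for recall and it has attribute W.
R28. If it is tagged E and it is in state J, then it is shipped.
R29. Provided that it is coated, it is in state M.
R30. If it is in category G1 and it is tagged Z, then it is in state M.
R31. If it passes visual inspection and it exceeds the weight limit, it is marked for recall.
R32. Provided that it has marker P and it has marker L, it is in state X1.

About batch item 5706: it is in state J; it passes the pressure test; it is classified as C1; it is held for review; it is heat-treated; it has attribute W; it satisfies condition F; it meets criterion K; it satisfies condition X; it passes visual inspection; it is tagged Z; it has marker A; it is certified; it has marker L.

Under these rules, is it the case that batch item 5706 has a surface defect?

Yes

By R2 (it is in state J, it meets criterion K, it satisfies condition F): it meets spec.
By R4 (it meets spec): it carries flag E1.
By R7 (it has attribute W, it is certified): it satisfies condition G.
By R8 (it satisfies condition G, it is held for review): it satisfies condition H.
By R13 (it carries flag E1): it is in state S.
By R23 (it passes visual inspection, it satisfies condition F, it is classified as C1): it is marked for recall.
By R24 (it has marker L): it is in category G1.
By R27 (it is marked for recall, it has attribute W): it meets criterion C.
By R30 (it is in category G1, it is tagged Z): it is in state M.
By R9 (it meets criterion C): it is shipped.
By R22 (it is in state M, it has marker A): it has marker T1.
By R20 (it is shipped, it has marker T1, it has attribute W): it is anodized.
By R19 (it is anodized, it is in state J): it has a calibration stamp.
By R5 (it has a calibration stamp, it is in state S, it satisfies condition H): it has a surface defect.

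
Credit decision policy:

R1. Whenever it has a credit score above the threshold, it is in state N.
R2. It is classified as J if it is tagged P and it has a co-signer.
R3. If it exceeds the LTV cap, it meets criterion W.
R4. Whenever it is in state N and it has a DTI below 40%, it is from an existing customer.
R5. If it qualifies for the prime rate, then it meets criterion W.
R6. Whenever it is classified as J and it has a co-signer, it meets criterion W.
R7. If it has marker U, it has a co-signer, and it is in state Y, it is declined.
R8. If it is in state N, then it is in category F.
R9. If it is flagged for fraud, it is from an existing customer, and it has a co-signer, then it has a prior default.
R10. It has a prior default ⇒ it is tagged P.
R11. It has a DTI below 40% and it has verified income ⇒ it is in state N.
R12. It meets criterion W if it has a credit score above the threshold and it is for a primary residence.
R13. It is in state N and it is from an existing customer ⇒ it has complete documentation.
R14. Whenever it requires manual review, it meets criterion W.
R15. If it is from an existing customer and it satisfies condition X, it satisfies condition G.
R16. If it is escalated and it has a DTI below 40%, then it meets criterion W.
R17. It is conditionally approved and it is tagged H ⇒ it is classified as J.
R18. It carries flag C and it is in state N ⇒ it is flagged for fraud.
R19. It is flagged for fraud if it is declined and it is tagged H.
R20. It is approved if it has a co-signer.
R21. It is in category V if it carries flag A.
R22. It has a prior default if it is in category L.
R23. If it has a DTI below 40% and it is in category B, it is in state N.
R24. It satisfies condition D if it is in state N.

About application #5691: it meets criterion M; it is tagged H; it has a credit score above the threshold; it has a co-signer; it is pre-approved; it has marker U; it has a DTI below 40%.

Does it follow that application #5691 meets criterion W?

No

Forward chaining from the given facts derives: is in state N, is from an existing customer, is in category F, has complete documentation, is approved, satisfies condition D.
Rules concluding "it meets criterion W": R3 needs "it exceeds the LTV cap"; R5 needs "it qualifies for the prime rate"; R6 needs "it is classified as J"; R12 needs "it is for a primary residence"; R14 needs "it requires manual review"; R16 needs "it is escalated" — none of these are established.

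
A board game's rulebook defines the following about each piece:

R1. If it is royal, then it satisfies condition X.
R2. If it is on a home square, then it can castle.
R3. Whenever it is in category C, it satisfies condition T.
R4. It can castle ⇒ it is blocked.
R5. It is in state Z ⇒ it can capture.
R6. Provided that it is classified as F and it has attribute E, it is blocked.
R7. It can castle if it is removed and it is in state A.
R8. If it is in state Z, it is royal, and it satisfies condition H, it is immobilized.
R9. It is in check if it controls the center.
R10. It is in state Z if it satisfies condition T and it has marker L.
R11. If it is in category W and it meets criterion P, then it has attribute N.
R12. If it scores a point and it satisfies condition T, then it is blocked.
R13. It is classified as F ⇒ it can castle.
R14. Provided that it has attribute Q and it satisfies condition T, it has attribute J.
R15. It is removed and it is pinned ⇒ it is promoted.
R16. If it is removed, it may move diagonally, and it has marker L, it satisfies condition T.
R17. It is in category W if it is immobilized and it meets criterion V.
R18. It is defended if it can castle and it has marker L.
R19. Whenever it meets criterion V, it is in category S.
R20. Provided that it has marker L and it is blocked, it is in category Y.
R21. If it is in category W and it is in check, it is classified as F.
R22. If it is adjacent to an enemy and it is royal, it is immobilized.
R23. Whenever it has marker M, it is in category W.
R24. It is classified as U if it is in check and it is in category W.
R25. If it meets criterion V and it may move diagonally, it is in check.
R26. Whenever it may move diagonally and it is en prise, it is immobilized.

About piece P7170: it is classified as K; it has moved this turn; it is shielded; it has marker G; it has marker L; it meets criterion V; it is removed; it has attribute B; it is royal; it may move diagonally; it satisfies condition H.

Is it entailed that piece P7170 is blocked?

Yes

By R16 (it is removed, it may move diagonally, it has marker L): it satisfies condition T.
By R25 (it meets criterion V, it may move diagonally): it is in check.
By R10 (it satisfies condition T, it has marker L): it is in state Z.
By R8 (it is in state Z, it is royal, it satisfies condition H): it is immobilized.
By R17 (it is immobilized, it meets criterion V): it is in category W.
By R21 (it is in category W, it is in check): it is classified as F.
By R13 (it is classified as F): it can castle.
By R4 (it can castle): it is blocked.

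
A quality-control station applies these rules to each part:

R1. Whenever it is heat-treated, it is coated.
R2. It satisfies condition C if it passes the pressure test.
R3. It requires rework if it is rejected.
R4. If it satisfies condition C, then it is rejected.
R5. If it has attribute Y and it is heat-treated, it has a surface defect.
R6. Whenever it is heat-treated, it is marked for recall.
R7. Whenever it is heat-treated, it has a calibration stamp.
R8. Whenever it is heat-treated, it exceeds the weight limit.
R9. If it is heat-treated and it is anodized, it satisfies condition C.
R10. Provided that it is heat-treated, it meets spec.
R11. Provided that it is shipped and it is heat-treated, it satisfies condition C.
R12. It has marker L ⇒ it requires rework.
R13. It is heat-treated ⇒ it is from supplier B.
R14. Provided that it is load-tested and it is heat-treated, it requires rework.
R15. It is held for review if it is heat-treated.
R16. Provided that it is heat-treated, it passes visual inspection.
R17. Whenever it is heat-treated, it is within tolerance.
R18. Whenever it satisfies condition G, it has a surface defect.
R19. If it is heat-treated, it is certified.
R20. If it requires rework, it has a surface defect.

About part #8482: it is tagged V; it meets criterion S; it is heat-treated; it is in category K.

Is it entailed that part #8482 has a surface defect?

No

Forward chaining from the given facts derives: is coated, is marked for recall, has a calibration stamp, exceeds the weight limit, meets spec, is from supplier B, is held for review, passes visual inspection, is within tolerance, is certified.
Rules concluding "it has a surface defect": R5 needs "it has attribute Y"; R18 needs "it satisfies condition G"; R20 needs "it requires rework" — none of these are established.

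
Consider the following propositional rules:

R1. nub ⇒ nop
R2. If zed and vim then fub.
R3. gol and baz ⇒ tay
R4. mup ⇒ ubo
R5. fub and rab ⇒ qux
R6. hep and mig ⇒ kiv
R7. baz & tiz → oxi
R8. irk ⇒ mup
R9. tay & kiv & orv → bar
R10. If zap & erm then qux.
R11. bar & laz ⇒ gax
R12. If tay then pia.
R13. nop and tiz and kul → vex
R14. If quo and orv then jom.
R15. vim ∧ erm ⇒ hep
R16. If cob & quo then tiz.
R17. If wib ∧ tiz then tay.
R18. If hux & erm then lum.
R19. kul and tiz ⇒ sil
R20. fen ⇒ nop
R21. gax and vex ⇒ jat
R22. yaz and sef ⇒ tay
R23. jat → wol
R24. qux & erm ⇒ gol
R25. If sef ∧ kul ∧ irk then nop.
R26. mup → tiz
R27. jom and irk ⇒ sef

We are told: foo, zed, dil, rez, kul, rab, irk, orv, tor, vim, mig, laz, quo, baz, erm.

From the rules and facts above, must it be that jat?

fub  (by R2: zed, vim)
qux  (by R5: fub, rab)
mup  (by R8: irk)
jom  (by R14: quo, orv)
hep  (by R15: vim, erm)
gol  (by R24: qux, erm)
tiz  (by R26: mup)
sef  (by R27: jom, irk)
tay  (by R3: gol, baz)
kiv  (by R6: hep, mig)
bar  (by R9: tay, kiv, orv)
gax  (by R11: bar, laz)
nop  (by R25: sef, kul, irk)
vex  (by R13: nop, tiz, kul)
jat  (by R21: gax, vex)

Yes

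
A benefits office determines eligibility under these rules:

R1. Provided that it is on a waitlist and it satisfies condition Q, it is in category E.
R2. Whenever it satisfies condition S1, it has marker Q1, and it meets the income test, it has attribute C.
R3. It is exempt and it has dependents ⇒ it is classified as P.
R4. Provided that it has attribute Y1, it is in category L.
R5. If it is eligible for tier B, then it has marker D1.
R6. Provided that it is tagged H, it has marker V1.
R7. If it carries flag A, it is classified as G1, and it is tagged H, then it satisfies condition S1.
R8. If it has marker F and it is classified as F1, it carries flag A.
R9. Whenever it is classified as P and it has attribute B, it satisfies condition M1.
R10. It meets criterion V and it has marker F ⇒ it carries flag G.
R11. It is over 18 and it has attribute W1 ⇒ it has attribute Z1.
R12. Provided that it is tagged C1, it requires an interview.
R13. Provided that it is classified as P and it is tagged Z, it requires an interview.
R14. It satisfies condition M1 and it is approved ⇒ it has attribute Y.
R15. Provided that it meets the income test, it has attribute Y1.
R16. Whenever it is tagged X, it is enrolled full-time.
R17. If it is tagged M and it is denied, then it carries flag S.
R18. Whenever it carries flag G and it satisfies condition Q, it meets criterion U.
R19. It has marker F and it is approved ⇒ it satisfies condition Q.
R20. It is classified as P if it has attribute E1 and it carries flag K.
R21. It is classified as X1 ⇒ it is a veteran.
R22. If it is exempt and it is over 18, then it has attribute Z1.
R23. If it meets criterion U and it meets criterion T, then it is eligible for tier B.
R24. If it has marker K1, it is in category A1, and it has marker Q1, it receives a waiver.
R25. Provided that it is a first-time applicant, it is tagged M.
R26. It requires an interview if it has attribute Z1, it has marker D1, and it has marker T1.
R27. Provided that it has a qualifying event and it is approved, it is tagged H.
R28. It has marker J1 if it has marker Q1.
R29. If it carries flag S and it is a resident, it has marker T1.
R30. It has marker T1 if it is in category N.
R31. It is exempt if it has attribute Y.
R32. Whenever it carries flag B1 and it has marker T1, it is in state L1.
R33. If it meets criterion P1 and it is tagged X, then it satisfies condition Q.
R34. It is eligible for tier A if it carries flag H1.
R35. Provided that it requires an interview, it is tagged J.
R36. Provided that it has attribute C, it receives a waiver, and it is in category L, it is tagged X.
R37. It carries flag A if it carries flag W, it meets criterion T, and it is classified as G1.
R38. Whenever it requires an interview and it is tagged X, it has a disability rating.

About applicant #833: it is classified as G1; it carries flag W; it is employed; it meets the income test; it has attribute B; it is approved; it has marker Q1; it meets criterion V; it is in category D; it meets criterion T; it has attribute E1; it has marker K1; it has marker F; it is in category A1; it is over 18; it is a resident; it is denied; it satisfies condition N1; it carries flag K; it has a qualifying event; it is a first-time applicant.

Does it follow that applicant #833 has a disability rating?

Yes

By R10 (it meets criterion V, it has marker F): it carries flag G.
By R15 (it meets the income test): it has attribute Y1.
By R19 (it has marker F, it is approved): it satisfies condition Q.
By R20 (it has attribute E1, it carries flag K): it is classified as P.
By R24 (it has marker K1, it is in category A1, it has marker Q1): it receives a waiver.
By R25 (it is a first-time applicant): it is tagged M.
By R27 (it has a qualifying event, it is approved): it is tagged H.
By R37 (it carries flag W, it meets criterion T, it is classified as G1): it carries flag A.
By R4 (it has attribute Y1): it is in category L.
By R7 (it carries flag A, it is classified as G1, it is tagged H): it satisfies condition S1.
By R9 (it is classified as P, it has attribute B): it satisfies condition M1.
By R14 (it satisfies condition M1, it is approved): it has attribute Y.
By R17 (it is tagged M, it is denied): it carries flag S.
By R18 (it carries flag G, it satisfies condition Q): it meets criterion U.
By R23 (it meets criterion U, it meets criterion T): it is eligible for tier B.
By R29 (it carries flag S, it is a resident): it has marker T1.
By R31 (it has attribute Y): it is exempt.
By R2 (it satisfies condition S1, it has marker Q1, it meets the income test): it has attribute C.
By R5 (it is eligible for tier B): it has marker D1.
By R22 (it is exempt, it is over 18): it has attribute Z1.
By R26 (it has attribute Z1, it has marker D1, it has marker T1): it requires an interview.
By R36 (it has attribute C, it receives a waiver, it is in category L): it is tagged X.
By R38 (it requires an interview, it is tagged X): it has a disability rating.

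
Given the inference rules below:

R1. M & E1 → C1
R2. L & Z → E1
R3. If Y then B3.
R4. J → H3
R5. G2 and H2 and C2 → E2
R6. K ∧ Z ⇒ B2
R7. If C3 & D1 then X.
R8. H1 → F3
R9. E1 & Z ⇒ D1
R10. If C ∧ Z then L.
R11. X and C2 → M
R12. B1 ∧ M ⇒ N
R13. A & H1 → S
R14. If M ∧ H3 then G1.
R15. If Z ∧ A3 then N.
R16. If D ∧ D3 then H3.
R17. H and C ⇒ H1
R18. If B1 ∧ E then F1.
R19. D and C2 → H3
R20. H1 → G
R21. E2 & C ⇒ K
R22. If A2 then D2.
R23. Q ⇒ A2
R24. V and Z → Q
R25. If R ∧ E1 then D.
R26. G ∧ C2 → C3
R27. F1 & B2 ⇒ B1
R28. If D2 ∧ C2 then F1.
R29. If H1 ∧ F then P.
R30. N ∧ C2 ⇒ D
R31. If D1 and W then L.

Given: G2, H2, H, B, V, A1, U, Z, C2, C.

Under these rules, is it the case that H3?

Yes

E2  (by R5: G2, H2, C2)
L  (by R10: C, Z)
H1  (by R17: H, C)
G  (by R20: H1)
K  (by R21: E2, C)
Q  (by R24: V, Z)
C3  (by R26: G, C2)
E1  (by R2: L, Z)
B2  (by R6: K, Z)
D1  (by R9: E1, Z)
A2  (by R23: Q)
X  (by R7: C3, D1)
M  (by R11: X, C2)
D2  (by R22: A2)
F1  (by R28: D2, C2)
B1  (by R27: F1, B2)
N  (by R12: B1, M)
D  (by R30: N, C2)
H3  (by R19: D, C2)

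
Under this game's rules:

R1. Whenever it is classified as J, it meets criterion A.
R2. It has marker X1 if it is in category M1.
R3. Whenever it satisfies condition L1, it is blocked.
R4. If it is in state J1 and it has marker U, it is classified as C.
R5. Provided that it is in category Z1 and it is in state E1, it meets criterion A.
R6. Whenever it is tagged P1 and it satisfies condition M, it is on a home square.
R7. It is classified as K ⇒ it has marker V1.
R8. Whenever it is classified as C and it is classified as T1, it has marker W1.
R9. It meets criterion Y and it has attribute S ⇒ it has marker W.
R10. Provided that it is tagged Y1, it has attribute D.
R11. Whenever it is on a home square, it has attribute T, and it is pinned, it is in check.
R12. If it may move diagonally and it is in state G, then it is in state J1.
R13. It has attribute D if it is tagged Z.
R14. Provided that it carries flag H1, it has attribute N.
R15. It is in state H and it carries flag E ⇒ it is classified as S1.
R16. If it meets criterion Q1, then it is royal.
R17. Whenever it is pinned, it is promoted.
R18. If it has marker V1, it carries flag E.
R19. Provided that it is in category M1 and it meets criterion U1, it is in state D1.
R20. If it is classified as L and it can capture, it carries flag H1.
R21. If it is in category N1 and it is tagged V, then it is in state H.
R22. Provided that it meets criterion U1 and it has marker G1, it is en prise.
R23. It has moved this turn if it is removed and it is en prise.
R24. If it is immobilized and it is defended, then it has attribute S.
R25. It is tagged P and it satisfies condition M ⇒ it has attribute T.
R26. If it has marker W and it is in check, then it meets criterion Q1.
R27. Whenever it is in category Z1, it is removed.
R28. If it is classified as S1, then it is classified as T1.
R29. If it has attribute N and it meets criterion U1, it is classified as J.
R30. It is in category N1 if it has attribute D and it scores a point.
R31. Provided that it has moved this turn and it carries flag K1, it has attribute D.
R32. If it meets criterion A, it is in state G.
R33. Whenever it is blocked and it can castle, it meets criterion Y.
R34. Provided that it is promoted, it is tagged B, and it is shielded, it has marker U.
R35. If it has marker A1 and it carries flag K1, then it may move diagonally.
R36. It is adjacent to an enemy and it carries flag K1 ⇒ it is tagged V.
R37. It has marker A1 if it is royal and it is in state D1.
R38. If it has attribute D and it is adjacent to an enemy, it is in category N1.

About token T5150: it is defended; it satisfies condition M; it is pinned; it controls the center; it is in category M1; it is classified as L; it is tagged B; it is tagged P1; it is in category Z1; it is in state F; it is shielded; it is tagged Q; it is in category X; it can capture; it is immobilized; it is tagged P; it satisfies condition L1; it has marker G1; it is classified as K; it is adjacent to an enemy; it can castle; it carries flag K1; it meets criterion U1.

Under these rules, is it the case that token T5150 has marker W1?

Yes

By R3 (it satisfies condition L1): it is blocked.
By R6 (it is tagged P1, it satisfies condition M): it is on a home square.
By R7 (it is classified as K): it has marker V1.
By R17 (it is pinned): it is promoted.
By R18 (it has marker V1): it carries flag E.
By R19 (it is in category M1, it meets criterion U1): it is in state D1.
By R20 (it is classified as L, it can capture): it carries flag H1.
By R22 (it meets criterion U1, it has marker G1): it is en prise.
By R24 (it is immobilized, it is defended): it has attribute S.
By R25 (it is tagged P, it satisfies condition M): it has attribute T.
By R27 (it is in category Z1): it is removed.
By R33 (it is blocked, it can castle): it meets criterion Y.
By R34 (it is promoted, it is tagged B, it is shielded): it has marker U.
By R36 (it is adjacent to an enemy, it carries flag K1): it is tagged V.
By R9 (it meets criterion Y, it has attribute S): it has marker W.
By R11 (it is on a home square, it has attribute T, it is pinned): it is in check.
By R14 (it carries flag H1): it has attribute N.
By R23 (it is removed, it is en prise): it has moved this turn.
By R26 (it has marker W, it is in check): it meets criterion Q1.
By R29 (it has attribute N, it meets criterion U1): it is classified as J.
By R31 (it has moved this turn, it carries flag K1): it has attribute D.
By R38 (it has attribute D, it is adjacent to an enemy): it is in category N1.
By R1 (it is classified as J): it meets criterion A.
By R16 (it meets criterion Q1): it is royal.
By R21 (it is in category N1, it is tagged V): it is in state H.
By R32 (it meets criterion A): it is in state G.
By R37 (it is royal, it is in state D1): it has marker A1.
By R15 (it is in state H, it carries flag E): it is classified as S1.
By R28 (it is classified as S1): it is classified as T1.
By R35 (it has marker A1, it carries flag K1): it may move diagonally.
By R12 (it may move diagonally, it is in state G): it is in state J1.
By R4 (it is in state J1, it has marker U): it is classified as C.
By R8 (it is classified as C, it is classified as T1): it has marker W1.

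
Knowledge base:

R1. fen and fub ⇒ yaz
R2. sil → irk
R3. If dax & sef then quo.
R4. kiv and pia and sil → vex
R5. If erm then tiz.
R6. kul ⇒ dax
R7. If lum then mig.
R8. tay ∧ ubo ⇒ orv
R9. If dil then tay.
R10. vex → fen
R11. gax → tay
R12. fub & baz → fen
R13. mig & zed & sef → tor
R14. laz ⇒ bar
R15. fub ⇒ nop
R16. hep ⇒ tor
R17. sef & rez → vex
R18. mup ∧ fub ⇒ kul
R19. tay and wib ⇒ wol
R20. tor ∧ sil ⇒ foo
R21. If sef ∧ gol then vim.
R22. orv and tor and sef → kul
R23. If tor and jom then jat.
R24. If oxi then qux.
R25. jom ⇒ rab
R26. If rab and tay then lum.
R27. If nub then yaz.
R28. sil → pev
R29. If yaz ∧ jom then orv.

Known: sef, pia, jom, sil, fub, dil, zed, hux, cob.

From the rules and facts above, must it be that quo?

No

Forward chaining from the given facts derives: irk, tay, nop, rab, lum, pev, mig, tor, foo, jat.
The only rule concluding quo is R3, which needs dax; that is never established.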